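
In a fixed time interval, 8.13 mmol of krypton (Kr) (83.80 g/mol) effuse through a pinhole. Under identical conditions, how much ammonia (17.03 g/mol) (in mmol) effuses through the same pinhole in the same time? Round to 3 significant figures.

Since effusion rate ∝ 1/√M, rate_NH₃/rate_Kr = √(M_Kr/M_NH₃) = √(83.80/17.03) = √4.921 = 2.218.
So the amount for NH₃ is 8.13 × 2.218 = 18.0 mmol.

18.0 mmol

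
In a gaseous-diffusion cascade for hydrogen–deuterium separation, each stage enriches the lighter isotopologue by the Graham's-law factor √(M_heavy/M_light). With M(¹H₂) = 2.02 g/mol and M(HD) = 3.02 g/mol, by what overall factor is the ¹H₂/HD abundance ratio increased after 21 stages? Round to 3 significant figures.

Overall factor = α^21 with α = √(3.02/2.02), i.e. (3.02/2.02)^(21/2).
= 1.49505^(21/2) = 68.2.

68.2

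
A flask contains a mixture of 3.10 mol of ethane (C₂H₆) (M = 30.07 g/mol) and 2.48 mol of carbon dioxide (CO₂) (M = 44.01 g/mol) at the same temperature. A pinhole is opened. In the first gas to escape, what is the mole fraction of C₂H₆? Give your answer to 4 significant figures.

0.6019

The effusion rate of species i is ∝ p_i/√M_i ∝ n_i/√M_i.
x_C₂H₆(eff) = (n_C₂H₆/√M_C₂H₆) / (n_C₂H₆/√M_C₂H₆ + n_CO₂/√M_CO₂)
= (3.10/√30.07) / (3.10/√30.07 + 2.48/√44.01) = 0.5653/(0.5653 + 0.3738) = 0.6019.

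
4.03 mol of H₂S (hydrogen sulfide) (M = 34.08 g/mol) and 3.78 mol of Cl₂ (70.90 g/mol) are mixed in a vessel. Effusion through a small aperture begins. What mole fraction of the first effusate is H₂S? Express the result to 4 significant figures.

0.6060

Rate_i ∝ x_i/√M_i (Graham's law weighted by mole fraction), so the effusate composition follows n_i/√M_i.
So x_H₂S in the escaping gas = (n_H₂S/√M_H₂S) / Σ(n_i/√M_i)
= (4.03/√34.08) / (4.03/√34.08 + 3.78/√70.90) = 0.6903/(0.6903 + 0.4489) = 0.6060.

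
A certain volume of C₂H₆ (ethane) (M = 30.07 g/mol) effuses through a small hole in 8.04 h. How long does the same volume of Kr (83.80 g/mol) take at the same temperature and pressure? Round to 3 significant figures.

Since effusion rate ∝ 1/√M, t_Kr/t_C₂H₆ = √(M_Kr/M_C₂H₆) = √(83.80/30.07) = √2.787 = 1.669.
So the time for Kr is 8.04 × 1.669 = 13.4 h.

13.4 h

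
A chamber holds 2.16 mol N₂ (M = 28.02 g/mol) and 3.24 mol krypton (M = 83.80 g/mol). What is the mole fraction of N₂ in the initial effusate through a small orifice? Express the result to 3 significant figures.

Effusion rate of each component ∝ n_i/√M_i (partial pressure × 1/√M).
So x_N₂ in the escaping gas = (n_N₂/√M_N₂) / Σ(n_i/√M_i)
= (2.16/√28.02) / (2.16/√28.02 + 3.24/√83.80) = 0.4081/(0.4081 + 0.3539) = 0.536.

0.536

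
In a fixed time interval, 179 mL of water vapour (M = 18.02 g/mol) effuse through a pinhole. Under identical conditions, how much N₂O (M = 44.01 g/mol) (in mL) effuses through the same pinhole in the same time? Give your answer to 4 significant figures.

From Graham's law, rate_N₂O/rate_H₂O = √(M_H₂O/M_N₂O) = √(18.02/44.01) = √0.4095 = 0.6399.
So the volume for N₂O is 179 × 0.6399 = 114.5 mL.

114.5 mL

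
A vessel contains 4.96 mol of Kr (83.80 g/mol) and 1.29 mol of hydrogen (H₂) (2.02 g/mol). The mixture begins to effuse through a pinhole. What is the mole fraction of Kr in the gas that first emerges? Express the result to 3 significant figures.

0.374

The effusion rate of species i is ∝ p_i/√M_i ∝ n_i/√M_i.
So x_Kr in the escaping gas = (n_Kr/√M_Kr) / Σ(n_i/√M_i)
= (4.96/√83.80) / (4.96/√83.80 + 1.29/√2.02) = 0.5418/(0.5418 + 0.9076) = 0.374.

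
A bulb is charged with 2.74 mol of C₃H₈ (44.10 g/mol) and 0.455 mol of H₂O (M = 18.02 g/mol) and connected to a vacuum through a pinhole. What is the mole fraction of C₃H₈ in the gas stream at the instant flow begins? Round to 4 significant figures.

0.7938

Each component's effusion rate ∝ (its partial pressure)·(1/√M) ∝ n_i/√M_i.
Mole fraction of C₃H₈ in the effusate = (n_C₃H₈/√M_C₃H₈) / (n_C₃H₈/√M_C₃H₈ + n_H₂O/√M_H₂O)
= (2.74/√44.10) / (2.74/√44.10 + 0.455/√18.02) = 0.4126/(0.4126 + 0.1072) = 0.7938.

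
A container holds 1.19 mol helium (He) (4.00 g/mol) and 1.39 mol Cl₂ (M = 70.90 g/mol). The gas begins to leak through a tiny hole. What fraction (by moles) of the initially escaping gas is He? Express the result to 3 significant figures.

Each component's effusion rate ∝ (its partial pressure)·(1/√M) ∝ n_i/√M_i.
x_He(eff) = (n_He/√M_He) / (n_He/√M_He + n_Cl₂/√M_Cl₂)
= (1.19/√4.00) / (1.19/√4.00 + 1.39/√70.90) = 0.5950/(0.5950 + 0.1651) = 0.783.

0.783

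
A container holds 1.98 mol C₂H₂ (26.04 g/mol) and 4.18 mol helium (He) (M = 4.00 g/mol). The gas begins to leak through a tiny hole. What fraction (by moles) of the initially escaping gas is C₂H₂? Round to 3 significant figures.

0.157

Rate_i ∝ x_i/√M_i (Graham's law weighted by mole fraction), so the effusate composition follows n_i/√M_i.
Mole fraction of C₂H₂ in the effusate = (n_C₂H₂/√M_C₂H₂) / (n_C₂H₂/√M_C₂H₂ + n_He/√M_He)
= (1.98/√26.04) / (1.98/√26.04 + 4.18/√4.00) = 0.3880/(0.3880 + 2.090) = 0.157.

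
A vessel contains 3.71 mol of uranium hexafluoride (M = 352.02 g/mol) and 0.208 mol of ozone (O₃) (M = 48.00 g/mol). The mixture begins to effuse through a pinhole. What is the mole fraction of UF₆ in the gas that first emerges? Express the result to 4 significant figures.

0.8682

The effusion rate of species i is ∝ p_i/√M_i ∝ n_i/√M_i.
So x_UF₆ in the escaping gas = (n_UF₆/√M_UF₆) / Σ(n_i/√M_i)
= (3.71/√352.02) / (3.71/√352.02 + 0.208/√48.00) = 0.1977/(0.1977 + 0.03002) = 0.8682.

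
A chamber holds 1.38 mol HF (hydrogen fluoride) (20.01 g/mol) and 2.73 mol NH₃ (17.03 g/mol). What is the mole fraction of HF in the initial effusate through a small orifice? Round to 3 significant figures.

0.318

Rate_i ∝ x_i/√M_i (Graham's law weighted by mole fraction), so the effusate composition follows n_i/√M_i.
So x_HF in the escaping gas = (n_HF/√M_HF) / Σ(n_i/√M_i)
= (1.38/√20.01) / (1.38/√20.01 + 2.73/√17.03) = 0.3085/(0.3085 + 0.6615) = 0.318.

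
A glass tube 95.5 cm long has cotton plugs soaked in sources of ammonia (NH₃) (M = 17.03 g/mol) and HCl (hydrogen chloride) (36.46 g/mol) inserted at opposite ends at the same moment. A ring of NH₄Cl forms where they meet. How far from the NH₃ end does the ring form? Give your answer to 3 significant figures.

Graham's law gives d_NH₃/d_HCl = rate_NH₃/rate_HCl = √(M_HCl/M_NH₃) = √(36.46/17.03) = 1.463.
With d_NH₃ + d_HCl = 95.5 cm, d_HCl = 95.5/(1 + 1.463) = 38.77 cm.
d_NH₃ = 95.5 − 38.77 = 56.7 cm.

56.7 cm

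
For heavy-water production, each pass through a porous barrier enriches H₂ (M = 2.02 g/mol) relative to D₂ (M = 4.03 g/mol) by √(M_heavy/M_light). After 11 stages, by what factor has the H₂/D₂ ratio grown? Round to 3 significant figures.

Each stage multiplies the ratio by α = √(4.03/2.02), so after 11 stages the overall factor is α^11 = (4.03/2.02)^(11/2).
= 1.99505^(11/2) = 44.6.

44.6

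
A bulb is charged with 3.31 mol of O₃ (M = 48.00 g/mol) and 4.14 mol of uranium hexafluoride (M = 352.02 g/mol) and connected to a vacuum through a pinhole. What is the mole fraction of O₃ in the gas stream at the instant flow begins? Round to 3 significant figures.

0.684

The effusion rate of species i is ∝ p_i/√M_i ∝ n_i/√M_i.
x_O₃(eff) = (n_O₃/√M_O₃) / (n_O₃/√M_O₃ + n_UF₆/√M_UF₆)
= (3.31/√48.00) / (3.31/√48.00 + 4.14/√352.02) = 0.4778/(0.4778 + 0.2207) = 0.684.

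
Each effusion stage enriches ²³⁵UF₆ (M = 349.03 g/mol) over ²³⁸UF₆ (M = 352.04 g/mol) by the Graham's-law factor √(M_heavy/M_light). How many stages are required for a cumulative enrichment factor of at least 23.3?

734

With α = √(352.04/349.03) per stage, ln α = ½ ln(1.00862) = 0.004293.
Need α^N ≥ 23.3 ⇒ N ≥ ln(23.3) / ln α = 3.148 / 0.004293 = 733.31.
Minimum whole number of stages: N = 734.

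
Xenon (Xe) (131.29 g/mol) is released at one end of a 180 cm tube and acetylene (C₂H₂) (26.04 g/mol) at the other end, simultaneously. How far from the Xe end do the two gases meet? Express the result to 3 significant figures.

Distances travelled in equal time are proportional to diffusion rates, so d_Xe/d_C₂H₂ = √(M_C₂H₂/M_Xe) = √(26.04/131.29) = 0.4454.
With d_Xe + d_C₂H₂ = 180 cm, d_C₂H₂ = 180/(1 + 0.4454) = 124.5 cm.
d_Xe = 180 − 124.5 = 55.5 cm.

55.5 cm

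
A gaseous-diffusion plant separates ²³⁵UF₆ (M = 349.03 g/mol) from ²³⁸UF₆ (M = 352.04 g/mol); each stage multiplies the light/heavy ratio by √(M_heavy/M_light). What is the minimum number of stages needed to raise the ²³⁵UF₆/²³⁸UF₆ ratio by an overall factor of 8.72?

Per stage α = (352.04/349.03)^(1/2) = 1.00862^0.5, giving ln α = 0.004293.
Need α^N ≥ 8.72 ⇒ N ≥ ln(8.72) / ln α = 2.166 / 0.004293 = 504.40.
So at least 505 stages are needed.

505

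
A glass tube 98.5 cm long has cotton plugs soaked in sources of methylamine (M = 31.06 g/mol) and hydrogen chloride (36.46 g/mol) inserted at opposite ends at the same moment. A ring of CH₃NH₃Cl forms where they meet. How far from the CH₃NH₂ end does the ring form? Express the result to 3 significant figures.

The fronts meet when d_CH₃NH₂ + d_HCl = L with d_CH₃NH₂/d_HCl = √(M_HCl/M_CH₃NH₂) (Graham's law). Here √(M_HCl/M_CH₃NH₂) = √(36.46/31.06) = 1.083.
With d_CH₃NH₂ + d_HCl = 98.5 cm, d_HCl = 98.5/(1 + 1.083) = 47.28 cm.
d_CH₃NH₂ = 98.5 − 47.28 = 51.2 cm.

51.2 cm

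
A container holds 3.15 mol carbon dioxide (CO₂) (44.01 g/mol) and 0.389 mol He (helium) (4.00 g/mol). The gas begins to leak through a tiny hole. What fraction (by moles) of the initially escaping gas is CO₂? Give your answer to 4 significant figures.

Rate_i ∝ x_i/√M_i (Graham's law weighted by mole fraction), so the effusate composition follows n_i/√M_i.
Mole fraction of CO₂ in the effusate = (n_CO₂/√M_CO₂) / (n_CO₂/√M_CO₂ + n_He/√M_He)
= (3.15/√44.01) / (3.15/√44.01 + 0.389/√4.00) = 0.4748/(0.4748 + 0.1945) = 0.7094.

0.7094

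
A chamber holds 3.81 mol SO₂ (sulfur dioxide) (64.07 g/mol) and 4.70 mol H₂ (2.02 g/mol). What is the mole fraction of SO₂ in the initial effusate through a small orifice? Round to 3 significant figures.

Rate_i ∝ x_i/√M_i (Graham's law weighted by mole fraction), so the effusate composition follows n_i/√M_i.
So x_SO₂ in the escaping gas = (n_SO₂/√M_SO₂) / Σ(n_i/√M_i)
= (3.81/√64.07) / (3.81/√64.07 + 4.70/√2.02) = 0.4760/(0.4760 + 3.307) = 0.126.

0.126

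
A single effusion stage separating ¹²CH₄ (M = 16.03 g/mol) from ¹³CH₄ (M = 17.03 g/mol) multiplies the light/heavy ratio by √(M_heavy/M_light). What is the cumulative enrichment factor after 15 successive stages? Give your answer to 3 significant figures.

Each stage multiplies the ratio by α = √(17.03/16.03), so after 15 stages the overall factor is α^15 = (17.03/16.03)^(15/2).
= 1.06238^(15/2) = 1.57.

1.57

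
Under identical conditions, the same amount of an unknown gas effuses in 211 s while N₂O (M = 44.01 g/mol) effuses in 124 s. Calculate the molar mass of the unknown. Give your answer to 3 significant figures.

127 g/mol

Graham's law gives t_X/t_N₂O = √(M_X/M_N₂O).
211/124 = 1.702 = √(M_X/44.01)
M_X = 44.01 × 1.702² = 44.01 × 2.895 = 127 g/mol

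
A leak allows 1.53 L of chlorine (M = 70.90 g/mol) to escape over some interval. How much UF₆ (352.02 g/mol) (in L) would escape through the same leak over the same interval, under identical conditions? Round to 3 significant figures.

From Graham's law, rate_UF₆/rate_Cl₂ = √(M_Cl₂/M_UF₆) = √(70.90/352.02) = √0.2014 = 0.4488.
So the volume for UF₆ is 1.53 × 0.4488 = 0.687 L.

0.687 L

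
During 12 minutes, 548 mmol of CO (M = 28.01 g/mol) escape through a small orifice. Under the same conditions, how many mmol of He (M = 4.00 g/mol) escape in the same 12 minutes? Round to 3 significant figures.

Graham's law gives rate_He/rate_CO = √(M_CO/M_He) = √(28.01/4.00) = √7.003 = 2.646.
So the amount for He is 548 × 2.646 = 1450 mmol.

1450 mmol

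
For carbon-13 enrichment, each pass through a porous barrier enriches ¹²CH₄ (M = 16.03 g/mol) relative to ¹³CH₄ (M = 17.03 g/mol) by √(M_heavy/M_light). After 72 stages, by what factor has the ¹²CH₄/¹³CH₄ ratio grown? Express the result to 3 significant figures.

8.83

Each stage multiplies the ratio by α = √(17.03/16.03), so after 72 stages the overall factor is α^72 = (17.03/16.03)^(72/2).
= 1.06238^36 = 8.83.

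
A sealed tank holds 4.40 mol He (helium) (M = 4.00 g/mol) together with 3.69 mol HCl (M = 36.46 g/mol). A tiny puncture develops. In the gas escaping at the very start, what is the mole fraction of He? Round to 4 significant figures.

The effusion rate of species i is ∝ p_i/√M_i ∝ n_i/√M_i.
x_He(eff) = (n_He/√M_He) / (n_He/√M_He + n_HCl/√M_HCl)
= (4.40/√4.00) / (4.40/√4.00 + 3.69/√36.46) = 2.200/(2.200 + 0.6111) = 0.7826.

0.7826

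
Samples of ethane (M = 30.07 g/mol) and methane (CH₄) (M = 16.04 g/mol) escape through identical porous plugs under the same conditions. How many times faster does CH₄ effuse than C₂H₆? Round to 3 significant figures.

Graham's law gives rate_CH₄/rate_C₂H₆ = √(M_C₂H₆/M_CH₄) = √(30.07/16.04) = √1.875 = 1.37.

1.37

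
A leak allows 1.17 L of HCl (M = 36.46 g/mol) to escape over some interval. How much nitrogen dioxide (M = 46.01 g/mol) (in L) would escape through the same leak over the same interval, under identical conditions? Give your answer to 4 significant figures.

Since effusion rate ∝ 1/√M, rate_NO₂/rate_HCl = √(M_HCl/M_NO₂) = √(36.46/46.01) = √0.7924 = 0.8902.
So the volume for NO₂ is 1.17 × 0.8902 = 1.042 L.

1.042 L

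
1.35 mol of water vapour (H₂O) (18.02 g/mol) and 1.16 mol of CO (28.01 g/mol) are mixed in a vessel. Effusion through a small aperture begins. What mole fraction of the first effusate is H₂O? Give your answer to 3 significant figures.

Rate_i ∝ x_i/√M_i (Graham's law weighted by mole fraction), so the effusate composition follows n_i/√M_i.
So x_H₂O in the escaping gas = (n_H₂O/√M_H₂O) / Σ(n_i/√M_i)
= (1.35/√18.02) / (1.35/√18.02 + 1.16/√28.01) = 0.3180/(0.3180 + 0.2192) = 0.592.

0.592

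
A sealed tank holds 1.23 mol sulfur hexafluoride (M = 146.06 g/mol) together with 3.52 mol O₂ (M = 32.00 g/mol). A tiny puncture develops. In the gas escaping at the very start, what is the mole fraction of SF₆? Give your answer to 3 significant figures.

0.141

The effusion rate of species i is ∝ p_i/√M_i ∝ n_i/√M_i.
So x_SF₆ in the escaping gas = (n_SF₆/√M_SF₆) / Σ(n_i/√M_i)
= (1.23/√146.06) / (1.23/√146.06 + 3.52/√32.00) = 0.1018/(0.1018 + 0.6223) = 0.141.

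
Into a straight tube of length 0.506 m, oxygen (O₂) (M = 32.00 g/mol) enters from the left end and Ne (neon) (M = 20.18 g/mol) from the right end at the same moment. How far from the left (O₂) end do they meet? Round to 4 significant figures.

0.2240 m

The fronts meet when d_O₂ + d_Ne = L with d_O₂/d_Ne = √(M_Ne/M_O₂) (Graham's law). Here √(M_Ne/M_O₂) = √(20.18/32.00) = 0.7941.
With d_O₂ + d_Ne = 0.506 m, d_Ne = 0.506/(1 + 0.7941) = 0.2820 m.
d_O₂ = 0.506 − 0.2820 = 0.2240 m.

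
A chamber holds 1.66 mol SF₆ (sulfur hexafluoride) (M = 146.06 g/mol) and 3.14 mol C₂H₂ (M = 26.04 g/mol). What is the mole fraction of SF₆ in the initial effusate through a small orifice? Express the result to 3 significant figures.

The effusion rate of species i is ∝ p_i/√M_i ∝ n_i/√M_i.
So x_SF₆ in the escaping gas = (n_SF₆/√M_SF₆) / Σ(n_i/√M_i)
= (1.66/√146.06) / (1.66/√146.06 + 3.14/√26.04) = 0.1374/(0.1374 + 0.6153) = 0.182.

0.182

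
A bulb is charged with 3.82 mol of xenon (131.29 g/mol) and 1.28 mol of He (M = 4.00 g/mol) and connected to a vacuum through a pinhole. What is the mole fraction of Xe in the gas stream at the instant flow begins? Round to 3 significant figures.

Each component's effusion rate ∝ (its partial pressure)·(1/√M) ∝ n_i/√M_i.
Mole fraction of Xe in the effusate = (n_Xe/√M_Xe) / (n_Xe/√M_Xe + n_He/√M_He)
= (3.82/√131.29) / (3.82/√131.29 + 1.28/√4.00) = 0.3334/(0.3334 + 0.6400) = 0.343.

0.343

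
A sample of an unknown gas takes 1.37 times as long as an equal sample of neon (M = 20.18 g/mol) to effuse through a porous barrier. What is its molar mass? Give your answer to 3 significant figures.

From Graham's law, t_X/t_Ne = √(M_X/M_Ne).
1.37 = √(M_X/20.18)
M_X = 20.18 × 1.37² = 20.18 × 1.877 = 37.9 g/mol

37.9 g/mol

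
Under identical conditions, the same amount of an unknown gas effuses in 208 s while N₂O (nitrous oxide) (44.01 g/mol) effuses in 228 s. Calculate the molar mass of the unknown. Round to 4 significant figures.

36.63 g/mol

From Graham's law, t_X/t_N₂O = √(M_X/M_N₂O).
208/228 = 0.9123 = √(M_X/44.01)
M_X = 44.01 × 0.9123² = 44.01 × 0.8323 = 36.63 g/mol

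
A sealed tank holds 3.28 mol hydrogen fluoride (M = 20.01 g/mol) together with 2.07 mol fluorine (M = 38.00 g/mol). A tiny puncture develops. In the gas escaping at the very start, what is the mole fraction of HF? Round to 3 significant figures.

The effusion rate of species i is ∝ p_i/√M_i ∝ n_i/√M_i.
So x_HF in the escaping gas = (n_HF/√M_HF) / Σ(n_i/√M_i)
= (3.28/√20.01) / (3.28/√20.01 + 2.07/√38.00) = 0.7332/(0.7332 + 0.3358) = 0.686.

0.686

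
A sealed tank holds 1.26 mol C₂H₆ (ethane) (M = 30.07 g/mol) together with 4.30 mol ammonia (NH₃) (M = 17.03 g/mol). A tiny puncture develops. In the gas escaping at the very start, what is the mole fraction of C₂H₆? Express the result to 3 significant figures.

The effusion rate of species i is ∝ p_i/√M_i ∝ n_i/√M_i.
x_C₂H₆(eff) = (n_C₂H₆/√M_C₂H₆) / (n_C₂H₆/√M_C₂H₆ + n_NH₃/√M_NH₃)
= (1.26/√30.07) / (1.26/√30.07 + 4.30/√17.03) = 0.2298/(0.2298 + 1.042) = 0.181.

0.181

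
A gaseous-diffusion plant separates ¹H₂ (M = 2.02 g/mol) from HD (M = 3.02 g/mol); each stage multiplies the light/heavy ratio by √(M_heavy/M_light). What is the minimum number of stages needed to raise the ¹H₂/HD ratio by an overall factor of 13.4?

13

With α = √(3.02/2.02) per stage, ln α = ½ ln(1.49505) = 0.2011.
Need α^N ≥ 13.4 ⇒ N ≥ ln(13.4) / ln α = 2.595 / 0.2011 = 12.91.
Minimum whole number of stages: N = 13.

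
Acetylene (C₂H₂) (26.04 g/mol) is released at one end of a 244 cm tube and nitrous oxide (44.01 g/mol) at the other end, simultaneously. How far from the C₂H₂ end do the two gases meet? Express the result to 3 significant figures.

138 cm

The fronts meet when d_C₂H₂ + d_N₂O = L with d_C₂H₂/d_N₂O = √(M_N₂O/M_C₂H₂) (Graham's law). Here √(M_N₂O/M_C₂H₂) = √(44.01/26.04) = 1.300.
With d_C₂H₂ + d_N₂O = 244 cm, d_N₂O = 244/(1 + 1.300) = 106.1 cm.
d_C₂H₂ = 244 − 106.1 = 138 cm.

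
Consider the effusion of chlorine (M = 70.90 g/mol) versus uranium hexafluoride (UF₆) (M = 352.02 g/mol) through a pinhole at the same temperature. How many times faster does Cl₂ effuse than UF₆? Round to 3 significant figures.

By Graham's law, rate_Cl₂/rate_UF₆ = √(M_UF₆/M_Cl₂) = √(352.02/70.90) = √4.965 = 2.23.

2.23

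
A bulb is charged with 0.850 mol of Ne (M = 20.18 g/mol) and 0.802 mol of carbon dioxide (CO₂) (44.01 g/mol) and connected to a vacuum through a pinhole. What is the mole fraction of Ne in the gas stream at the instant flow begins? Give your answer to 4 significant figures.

The effusion rate of species i is ∝ p_i/√M_i ∝ n_i/√M_i.
So x_Ne in the escaping gas = (n_Ne/√M_Ne) / Σ(n_i/√M_i)
= (0.850/√20.18) / (0.850/√20.18 + 0.802/√44.01) = 0.1892/(0.1892 + 0.1209) = 0.6102.

0.6102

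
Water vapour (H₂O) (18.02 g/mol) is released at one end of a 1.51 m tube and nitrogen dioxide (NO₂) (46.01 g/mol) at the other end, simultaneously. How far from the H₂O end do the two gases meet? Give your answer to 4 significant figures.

0.9288 m

In equal time, each gas travels a distance ∝ its rate ∝ 1/√M, so d_H₂O/d_NO₂ = √(M_NO₂/M_H₂O) = √(46.01/18.02) = 1.598.
With d_H₂O + d_NO₂ = 1.51 m, d_NO₂ = 1.51/(1 + 1.598) = 0.5812 m.
d_H₂O = 1.51 − 0.5812 = 0.9288 m.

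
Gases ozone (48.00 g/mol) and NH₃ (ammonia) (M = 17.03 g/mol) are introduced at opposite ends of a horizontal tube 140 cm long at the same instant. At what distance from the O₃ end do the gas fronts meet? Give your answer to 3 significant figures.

In equal time, each gas travels a distance ∝ its rate ∝ 1/√M, so d_O₃/d_NH₃ = √(M_NH₃/M_O₃) = √(17.03/48.00) = 0.5956.
With d_O₃ + d_NH₃ = 140 cm, d_NH₃ = 140/(1 + 0.5956) = 87.74 cm.
d_O₃ = 140 − 87.74 = 52.3 cm.

52.3 cm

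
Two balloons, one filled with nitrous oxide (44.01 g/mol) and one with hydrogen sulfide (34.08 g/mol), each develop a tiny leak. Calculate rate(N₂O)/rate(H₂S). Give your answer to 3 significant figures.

0.880

By Graham's law, rate_N₂O/rate_H₂S = √(M_H₂S/M_N₂O) = √(34.08/44.01) = √0.7744 = 0.880.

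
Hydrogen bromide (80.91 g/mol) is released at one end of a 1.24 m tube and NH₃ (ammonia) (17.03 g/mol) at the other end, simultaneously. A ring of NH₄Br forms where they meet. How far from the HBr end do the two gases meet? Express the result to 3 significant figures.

0.390 m

The fronts meet when d_HBr + d_NH₃ = L with d_HBr/d_NH₃ = √(M_NH₃/M_HBr) (Graham's law). Here √(M_NH₃/M_HBr) = √(17.03/80.91) = 0.4588.
With d_HBr + d_NH₃ = 1.24 m, d_NH₃ = 1.24/(1 + 0.4588) = 0.8500 m.
d_HBr = 1.24 − 0.8500 = 0.390 m.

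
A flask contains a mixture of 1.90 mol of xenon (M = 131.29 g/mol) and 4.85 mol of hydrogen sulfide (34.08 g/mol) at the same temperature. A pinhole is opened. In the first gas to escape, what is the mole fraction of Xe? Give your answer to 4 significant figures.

0.1664

Rate_i ∝ x_i/√M_i (Graham's law weighted by mole fraction), so the effusate composition follows n_i/√M_i.
So x_Xe in the escaping gas = (n_Xe/√M_Xe) / Σ(n_i/√M_i)
= (1.90/√131.29) / (1.90/√131.29 + 4.85/√34.08) = 0.1658/(0.1658 + 0.8308) = 0.1664.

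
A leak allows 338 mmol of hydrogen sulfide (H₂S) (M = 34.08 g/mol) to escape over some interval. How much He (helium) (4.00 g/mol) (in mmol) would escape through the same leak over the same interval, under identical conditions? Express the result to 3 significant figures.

Graham's law gives rate_He/rate_H₂S = √(M_H₂S/M_He) = √(34.08/4.00) = √8.520 = 2.919.
So the amount for He is 338 × 2.919 = 987 mmol.

987 mmol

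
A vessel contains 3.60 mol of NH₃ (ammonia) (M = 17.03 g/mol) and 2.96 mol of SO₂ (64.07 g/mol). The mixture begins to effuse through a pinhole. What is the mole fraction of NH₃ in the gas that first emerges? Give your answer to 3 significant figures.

Rate_i ∝ x_i/√M_i (Graham's law weighted by mole fraction), so the effusate composition follows n_i/√M_i.
Mole fraction of NH₃ in the effusate = (n_NH₃/√M_NH₃) / (n_NH₃/√M_NH₃ + n_SO₂/√M_SO₂)
= (3.60/√17.03) / (3.60/√17.03 + 2.96/√64.07) = 0.8724/(0.8724 + 0.3698) = 0.702.

0.702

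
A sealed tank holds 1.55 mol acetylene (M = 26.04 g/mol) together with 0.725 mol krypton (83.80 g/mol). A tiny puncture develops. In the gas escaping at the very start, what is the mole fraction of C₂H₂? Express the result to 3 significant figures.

0.793

Rate_i ∝ x_i/√M_i (Graham's law weighted by mole fraction), so the effusate composition follows n_i/√M_i.
So x_C₂H₂ in the escaping gas = (n_C₂H₂/√M_C₂H₂) / Σ(n_i/√M_i)
= (1.55/√26.04) / (1.55/√26.04 + 0.725/√83.80) = 0.3037/(0.3037 + 0.07920) = 0.793.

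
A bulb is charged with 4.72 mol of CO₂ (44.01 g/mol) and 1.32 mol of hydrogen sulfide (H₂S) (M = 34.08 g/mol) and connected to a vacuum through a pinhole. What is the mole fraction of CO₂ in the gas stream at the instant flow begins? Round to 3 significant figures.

The effusion rate of species i is ∝ p_i/√M_i ∝ n_i/√M_i.
So x_CO₂ in the escaping gas = (n_CO₂/√M_CO₂) / Σ(n_i/√M_i)
= (4.72/√44.01) / (4.72/√44.01 + 1.32/√34.08) = 0.7115/(0.7115 + 0.2261) = 0.759.

0.759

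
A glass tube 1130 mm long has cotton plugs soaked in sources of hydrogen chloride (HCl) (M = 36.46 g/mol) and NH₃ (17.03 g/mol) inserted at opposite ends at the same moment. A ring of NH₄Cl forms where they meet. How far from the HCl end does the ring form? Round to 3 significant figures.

459 mm

Graham's law gives d_HCl/d_NH₃ = rate_HCl/rate_NH₃ = √(M_NH₃/M_HCl) = √(17.03/36.46) = 0.6834.
With d_HCl + d_NH₃ = 1130 mm, d_NH₃ = 1130/(1 + 0.6834) = 671.2 mm.
d_HCl = 1130 − 671.2 = 459 mm.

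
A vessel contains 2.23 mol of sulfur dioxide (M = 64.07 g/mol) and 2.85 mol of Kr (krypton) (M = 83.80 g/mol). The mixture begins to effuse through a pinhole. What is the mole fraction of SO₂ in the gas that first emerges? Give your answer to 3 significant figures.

Rate_i ∝ x_i/√M_i (Graham's law weighted by mole fraction), so the effusate composition follows n_i/√M_i.
x_SO₂(eff) = (n_SO₂/√M_SO₂) / (n_SO₂/√M_SO₂ + n_Kr/√M_Kr)
= (2.23/√64.07) / (2.23/√64.07 + 2.85/√83.80) = 0.2786/(0.2786 + 0.3113) = 0.472.

0.472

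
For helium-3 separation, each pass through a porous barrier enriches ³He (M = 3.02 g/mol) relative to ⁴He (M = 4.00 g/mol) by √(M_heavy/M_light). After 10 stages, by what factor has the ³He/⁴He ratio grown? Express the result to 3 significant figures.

After 10 stages the ratio has grown by (√(4.00/3.02))^10 = (4.00/3.02)^(10/2).
= 1.32450^5 = 4.08.

4.08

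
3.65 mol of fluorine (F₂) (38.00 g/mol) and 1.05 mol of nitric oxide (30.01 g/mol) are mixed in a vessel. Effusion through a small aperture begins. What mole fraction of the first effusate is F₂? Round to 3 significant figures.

0.755

The effusion rate of species i is ∝ p_i/√M_i ∝ n_i/√M_i.
So x_F₂ in the escaping gas = (n_F₂/√M_F₂) / Σ(n_i/√M_i)
= (3.65/√38.00) / (3.65/√38.00 + 1.05/√30.01) = 0.5921/(0.5921 + 0.1917) = 0.755.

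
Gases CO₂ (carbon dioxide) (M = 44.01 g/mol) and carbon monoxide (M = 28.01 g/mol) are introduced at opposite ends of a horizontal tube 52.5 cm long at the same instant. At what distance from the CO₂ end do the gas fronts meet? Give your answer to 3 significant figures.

Graham's law gives d_CO₂/d_CO = rate_CO₂/rate_CO = √(M_CO/M_CO₂) = √(28.01/44.01) = 0.7978.
With d_CO₂ + d_CO = 52.5 cm, d_CO = 52.5/(1 + 0.7978) = 29.20 cm.
d_CO₂ = 52.5 − 29.20 = 23.3 cm.

23.3 cm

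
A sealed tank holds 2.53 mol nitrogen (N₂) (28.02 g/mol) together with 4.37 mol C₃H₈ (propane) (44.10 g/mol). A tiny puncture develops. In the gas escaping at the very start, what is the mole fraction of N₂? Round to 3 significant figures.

0.421

Rate_i ∝ x_i/√M_i (Graham's law weighted by mole fraction), so the effusate composition follows n_i/√M_i.
So x_N₂ in the escaping gas = (n_N₂/√M_N₂) / Σ(n_i/√M_i)
= (2.53/√28.02) / (2.53/√28.02 + 4.37/√44.10) = 0.4780/(0.4780 + 0.6581) = 0.421.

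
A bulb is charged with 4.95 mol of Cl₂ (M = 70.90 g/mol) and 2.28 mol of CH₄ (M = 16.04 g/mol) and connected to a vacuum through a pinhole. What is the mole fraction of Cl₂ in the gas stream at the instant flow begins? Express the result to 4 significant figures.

Effusion rate of each component ∝ n_i/√M_i (partial pressure × 1/√M).
So x_Cl₂ in the escaping gas = (n_Cl₂/√M_Cl₂) / Σ(n_i/√M_i)
= (4.95/√70.90) / (4.95/√70.90 + 2.28/√16.04) = 0.5879/(0.5879 + 0.5693) = 0.5080.

0.5080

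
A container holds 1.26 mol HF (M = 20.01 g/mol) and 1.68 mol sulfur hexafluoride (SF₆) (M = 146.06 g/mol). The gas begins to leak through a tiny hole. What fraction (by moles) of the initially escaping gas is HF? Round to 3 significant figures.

0.670

Each component's effusion rate ∝ (its partial pressure)·(1/√M) ∝ n_i/√M_i.
So x_HF in the escaping gas = (n_HF/√M_HF) / Σ(n_i/√M_i)
= (1.26/√20.01) / (1.26/√20.01 + 1.68/√146.06) = 0.2817/(0.2817 + 0.1390) = 0.670.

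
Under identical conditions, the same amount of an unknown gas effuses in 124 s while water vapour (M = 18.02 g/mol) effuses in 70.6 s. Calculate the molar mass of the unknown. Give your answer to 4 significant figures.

From Graham's law, t_X/t_H₂O = √(M_X/M_H₂O).
124/70.6 = 1.756 = √(M_X/18.02)
M_X = 18.02 × 1.756² = 18.02 × 3.085 = 55.59 g/mol

55.59 g/mol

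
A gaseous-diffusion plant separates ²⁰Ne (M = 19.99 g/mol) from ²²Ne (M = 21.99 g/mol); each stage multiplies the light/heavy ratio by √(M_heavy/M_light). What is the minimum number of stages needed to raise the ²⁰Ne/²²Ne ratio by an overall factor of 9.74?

With α = √(21.99/19.99) per stage, ln α = ½ ln(1.10005) = 0.04768.
Need α^N ≥ 9.74 ⇒ N ≥ ln(9.74) / ln α = 2.276 / 0.04768 = 47.74.
Minimum whole number of stages: N = 48.

48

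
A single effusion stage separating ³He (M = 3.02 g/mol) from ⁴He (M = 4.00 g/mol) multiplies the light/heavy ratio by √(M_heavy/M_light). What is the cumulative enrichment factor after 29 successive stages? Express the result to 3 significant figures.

Overall factor = α^29 with α = √(4.00/3.02), i.e. (4.00/3.02)^(29/2).
= 1.32450^(29/2) = 58.9.

58.9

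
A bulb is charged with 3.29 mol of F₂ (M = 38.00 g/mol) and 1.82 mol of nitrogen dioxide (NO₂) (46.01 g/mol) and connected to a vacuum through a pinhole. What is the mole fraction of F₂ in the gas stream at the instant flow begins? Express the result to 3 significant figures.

Each component's effusion rate ∝ (its partial pressure)·(1/√M) ∝ n_i/√M_i.
Mole fraction of F₂ in the effusate = (n_F₂/√M_F₂) / (n_F₂/√M_F₂ + n_NO₂/√M_NO₂)
= (3.29/√38.00) / (3.29/√38.00 + 1.82/√46.01) = 0.5337/(0.5337 + 0.2683) = 0.665.

0.665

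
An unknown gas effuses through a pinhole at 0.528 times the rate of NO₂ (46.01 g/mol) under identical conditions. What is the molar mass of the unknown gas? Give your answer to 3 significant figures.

From Graham's law, rate_X/rate_NO₂ = √(M_NO₂/M_X).
0.528 = √(46.01/M_X)
M_X = 46.01 / 0.528² = 46.01 / 0.2788 = 165 g/mol

165 g/mol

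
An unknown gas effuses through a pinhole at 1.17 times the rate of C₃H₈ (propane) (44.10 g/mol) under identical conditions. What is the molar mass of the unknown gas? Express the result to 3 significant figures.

From Graham's law, rate_X/rate_C₃H₈ = √(M_C₃H₈/M_X).
1.17 = √(44.10/M_X)
M_X = 44.10 / 1.17² = 44.10 / 1.369 = 32.2 g/mol

32.2 g/mol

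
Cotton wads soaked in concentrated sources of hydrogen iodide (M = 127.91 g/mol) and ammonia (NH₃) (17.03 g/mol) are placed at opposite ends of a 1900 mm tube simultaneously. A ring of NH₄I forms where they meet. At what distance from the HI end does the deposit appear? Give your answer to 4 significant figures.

Graham's law gives d_HI/d_NH₃ = rate_HI/rate_NH₃ = √(M_NH₃/M_HI) = √(17.03/127.91) = 0.3649.
With d_HI + d_NH₃ = 1900 mm, d_NH₃ = 1900/(1 + 0.3649) = 1392 mm.
d_HI = 1900 − 1392 = 507.9 mm.

507.9 mm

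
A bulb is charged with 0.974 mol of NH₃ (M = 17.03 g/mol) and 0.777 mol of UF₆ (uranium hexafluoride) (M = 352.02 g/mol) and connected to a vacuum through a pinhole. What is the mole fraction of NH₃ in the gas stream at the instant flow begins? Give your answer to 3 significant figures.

Each component's effusion rate ∝ (its partial pressure)·(1/√M) ∝ n_i/√M_i.
x_NH₃(eff) = (n_NH₃/√M_NH₃) / (n_NH₃/√M_NH₃ + n_UF₆/√M_UF₆)
= (0.974/√17.03) / (0.974/√17.03 + 0.777/√352.02) = 0.2360/(0.2360 + 0.04141) = 0.851.

0.851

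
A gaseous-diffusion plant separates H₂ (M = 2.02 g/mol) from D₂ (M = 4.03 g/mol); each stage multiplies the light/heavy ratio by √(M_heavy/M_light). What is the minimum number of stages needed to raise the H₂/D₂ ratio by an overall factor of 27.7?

10

With α = √(4.03/2.02) per stage, ln α = ½ ln(1.99505) = 0.3453.
Need α^N ≥ 27.7 ⇒ N ≥ ln(27.7) / ln α = 3.321 / 0.3453 = 9.62.
So at least 10 stages are needed.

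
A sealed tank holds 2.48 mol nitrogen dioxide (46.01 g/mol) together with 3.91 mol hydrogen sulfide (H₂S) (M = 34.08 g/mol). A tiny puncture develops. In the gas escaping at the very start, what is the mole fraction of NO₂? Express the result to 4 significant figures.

Rate_i ∝ x_i/√M_i (Graham's law weighted by mole fraction), so the effusate composition follows n_i/√M_i.
So x_NO₂ in the escaping gas = (n_NO₂/√M_NO₂) / Σ(n_i/√M_i)
= (2.48/√46.01) / (2.48/√46.01 + 3.91/√34.08) = 0.3656/(0.3656 + 0.6698) = 0.3531.

0.3531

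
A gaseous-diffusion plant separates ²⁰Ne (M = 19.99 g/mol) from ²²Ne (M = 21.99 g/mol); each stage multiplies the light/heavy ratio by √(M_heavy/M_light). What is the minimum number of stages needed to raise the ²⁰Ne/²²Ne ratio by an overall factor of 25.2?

68

With α = √(21.99/19.99) per stage, ln α = ½ ln(1.10005) = 0.04768.
Need α^N ≥ 25.2 ⇒ N ≥ ln(25.2) / ln α = 3.227 / 0.04768 = 67.68.
So at least 68 stages are needed.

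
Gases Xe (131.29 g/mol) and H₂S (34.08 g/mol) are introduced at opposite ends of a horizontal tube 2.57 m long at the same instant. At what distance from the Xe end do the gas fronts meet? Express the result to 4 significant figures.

Distances travelled in equal time are proportional to diffusion rates, so d_Xe/d_H₂S = √(M_H₂S/M_Xe) = √(34.08/131.29) = 0.5095.
With d_Xe + d_H₂S = 2.57 m, d_H₂S = 2.57/(1 + 0.5095) = 1.703 m.
d_Xe = 2.57 − 1.703 = 0.8674 m.

0.8674 m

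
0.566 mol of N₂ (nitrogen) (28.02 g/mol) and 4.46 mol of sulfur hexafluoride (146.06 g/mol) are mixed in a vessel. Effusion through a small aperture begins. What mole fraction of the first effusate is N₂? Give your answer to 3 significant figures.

Rate_i ∝ x_i/√M_i (Graham's law weighted by mole fraction), so the effusate composition follows n_i/√M_i.
Mole fraction of N₂ in the effusate = (n_N₂/√M_N₂) / (n_N₂/√M_N₂ + n_SF₆/√M_SF₆)
= (0.566/√28.02) / (0.566/√28.02 + 4.46/√146.06) = 0.1069/(0.1069 + 0.3690) = 0.225.

0.225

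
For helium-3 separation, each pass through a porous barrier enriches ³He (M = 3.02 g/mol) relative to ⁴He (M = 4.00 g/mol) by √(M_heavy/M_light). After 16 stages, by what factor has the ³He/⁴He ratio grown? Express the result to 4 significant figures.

9.472

Overall factor = α^16 with α = √(4.00/3.02), i.e. (4.00/3.02)^(16/2).
= 1.32450^8 = 9.472.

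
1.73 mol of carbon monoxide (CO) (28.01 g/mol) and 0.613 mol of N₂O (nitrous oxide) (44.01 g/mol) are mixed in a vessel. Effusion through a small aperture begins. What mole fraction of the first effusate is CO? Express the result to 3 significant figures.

The effusion rate of species i is ∝ p_i/√M_i ∝ n_i/√M_i.
x_CO(eff) = (n_CO/√M_CO) / (n_CO/√M_CO + n_N₂O/√M_N₂O)
= (1.73/√28.01) / (1.73/√28.01 + 0.613/√44.01) = 0.3269/(0.3269 + 0.09240) = 0.780.

0.780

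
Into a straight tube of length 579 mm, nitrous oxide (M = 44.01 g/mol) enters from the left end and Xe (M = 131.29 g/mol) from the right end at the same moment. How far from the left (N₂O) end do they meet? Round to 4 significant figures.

The fronts meet when d_N₂O + d_Xe = L with d_N₂O/d_Xe = √(M_Xe/M_N₂O) (Graham's law). Here √(M_Xe/M_N₂O) = √(131.29/44.01) = 1.727.
With d_N₂O + d_Xe = 579 mm, d_Xe = 579/(1 + 1.727) = 212.3 mm.
d_N₂O = 579 − 212.3 = 366.7 mm.

366.7 mm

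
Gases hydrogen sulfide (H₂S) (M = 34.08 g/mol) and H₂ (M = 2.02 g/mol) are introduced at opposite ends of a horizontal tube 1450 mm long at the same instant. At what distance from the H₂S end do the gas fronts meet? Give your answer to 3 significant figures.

284 mm

In equal time, each gas travels a distance ∝ its rate ∝ 1/√M, so d_H₂S/d_H₂ = √(M_H₂/M_H₂S) = √(2.02/34.08) = 0.2435.
With d_H₂S + d_H₂ = 1450 mm, d_H₂ = 1450/(1 + 0.2435) = 1166 mm.
d_H₂S = 1450 − 1166 = 284 mm.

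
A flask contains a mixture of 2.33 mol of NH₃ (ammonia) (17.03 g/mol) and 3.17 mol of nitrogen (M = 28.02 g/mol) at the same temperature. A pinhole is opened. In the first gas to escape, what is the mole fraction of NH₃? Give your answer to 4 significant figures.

0.4853

The effusion rate of species i is ∝ p_i/√M_i ∝ n_i/√M_i.
So x_NH₃ in the escaping gas = (n_NH₃/√M_NH₃) / Σ(n_i/√M_i)
= (2.33/√17.03) / (2.33/√17.03 + 3.17/√28.02) = 0.5646/(0.5646 + 0.5989) = 0.4853.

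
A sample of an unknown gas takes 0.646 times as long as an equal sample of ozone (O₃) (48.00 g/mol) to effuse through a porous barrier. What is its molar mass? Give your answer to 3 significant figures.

20.0 g/mol

Since effusion rate ∝ 1/√M, t_X/t_O₃ = √(M_X/M_O₃).
0.646 = √(M_X/48.00)
M_X = 48.00 × 0.646² = 48.00 × 0.4173 = 20.0 g/mol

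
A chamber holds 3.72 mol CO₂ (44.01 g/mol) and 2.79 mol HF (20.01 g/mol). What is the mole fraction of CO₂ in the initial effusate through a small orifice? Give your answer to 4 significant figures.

0.4734

Effusion rate of each component ∝ n_i/√M_i (partial pressure × 1/√M).
x_CO₂(eff) = (n_CO₂/√M_CO₂) / (n_CO₂/√M_CO₂ + n_HF/√M_HF)
= (3.72/√44.01) / (3.72/√44.01 + 2.79/√20.01) = 0.5607/(0.5607 + 0.6237) = 0.4734.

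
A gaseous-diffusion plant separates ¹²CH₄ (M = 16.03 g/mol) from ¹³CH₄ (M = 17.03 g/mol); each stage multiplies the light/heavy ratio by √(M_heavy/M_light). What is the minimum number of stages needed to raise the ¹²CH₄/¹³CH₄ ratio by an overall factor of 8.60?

72

Single-stage factor α = √(17.03/16.03), so ln α = ½ ln(1.06238) = 0.03026.
Need α^N ≥ 8.60 ⇒ N ≥ ln(8.60) / ln α = 2.152 / 0.03026 = 71.12.
Minimum whole number of stages: N = 72.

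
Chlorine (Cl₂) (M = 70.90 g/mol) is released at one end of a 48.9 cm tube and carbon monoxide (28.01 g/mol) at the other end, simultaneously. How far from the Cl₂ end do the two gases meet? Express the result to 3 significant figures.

18.9 cm

In equal time, each gas travels a distance ∝ its rate ∝ 1/√M, so d_Cl₂/d_CO = √(M_CO/M_Cl₂) = √(28.01/70.90) = 0.6285.
With d_Cl₂ + d_CO = 48.9 cm, d_CO = 48.9/(1 + 0.6285) = 30.03 cm.
d_Cl₂ = 48.9 − 30.03 = 18.9 cm.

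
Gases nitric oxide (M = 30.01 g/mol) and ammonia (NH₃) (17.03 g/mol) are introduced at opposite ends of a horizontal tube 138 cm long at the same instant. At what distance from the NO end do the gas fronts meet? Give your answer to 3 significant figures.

Graham's law gives d_NO/d_NH₃ = rate_NO/rate_NH₃ = √(M_NH₃/M_NO) = √(17.03/30.01) = 0.7533.
With d_NO + d_NH₃ = 138 cm, d_NH₃ = 138/(1 + 0.7533) = 78.71 cm.
d_NO = 138 − 78.71 = 59.3 cm.

59.3 cm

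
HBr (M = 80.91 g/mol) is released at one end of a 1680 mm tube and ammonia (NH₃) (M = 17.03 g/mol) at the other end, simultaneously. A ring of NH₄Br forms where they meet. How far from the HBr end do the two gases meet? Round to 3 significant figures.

528 mm

The fronts meet when d_HBr + d_NH₃ = L with d_HBr/d_NH₃ = √(M_NH₃/M_HBr) (Graham's law). Here √(M_NH₃/M_HBr) = √(17.03/80.91) = 0.4588.
With d_HBr + d_NH₃ = 1680 mm, d_NH₃ = 1680/(1 + 0.4588) = 1152 mm.
d_HBr = 1680 − 1152 = 528 mm.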